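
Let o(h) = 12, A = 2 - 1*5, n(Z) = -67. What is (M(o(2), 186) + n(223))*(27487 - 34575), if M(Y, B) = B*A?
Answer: 4430000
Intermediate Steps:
A = -3 (A = 2 - 5 = -3)
M(Y, B) = -3*B (M(Y, B) = B*(-3) = -3*B)
(M(o(2), 186) + n(223))*(27487 - 34575) = (-3*186 - 67)*(27487 - 34575) = (-558 - 67)*(-7088) = -625*(-7088) = 4430000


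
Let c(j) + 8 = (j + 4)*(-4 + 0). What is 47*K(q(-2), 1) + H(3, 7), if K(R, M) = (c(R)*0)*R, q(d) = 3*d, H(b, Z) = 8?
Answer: 8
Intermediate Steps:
c(j) = -24 - 4*j (c(j) = -8 + (j + 4)*(-4 + 0) = -8 + (4 + j)*(-4) = -8 + (-16 - 4*j) = -24 - 4*j)
K(R, M) = 0 (K(R, M) = ((-24 - 4*R)*0)*R = 0*R = 0)
47*K(q(-2), 1) + H(3, 7) = 47*0 + 8 = 0 + 8 = 8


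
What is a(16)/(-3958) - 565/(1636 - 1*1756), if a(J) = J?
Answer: 223435/47496 ≈ 4.7043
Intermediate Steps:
a(16)/(-3958) - 565/(1636 - 1*1756) = 16/(-3958) - 565/(1636 - 1*1756) = 16*(-1/3958) - 565/(1636 - 1756) = -8/1979 - 565/(-120) = -8/1979 - 565*(-1/120) = -8/1979 + 113/24 = 223435/47496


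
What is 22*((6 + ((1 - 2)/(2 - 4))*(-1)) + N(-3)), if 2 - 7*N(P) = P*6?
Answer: 1287/7 ≈ 183.86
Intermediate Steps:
N(P) = 2/7 - 6*P/7 (N(P) = 2/7 - P*6/7 = 2/7 - 6*P/7)
22*((6 + ((1 - 2)/(2 - 4))*(-1)) + N(-3)) = 22*((6 + ((1 - 2)/(2 - 4))*(-1)) + (2/7 - 6/7*(-3))) = 22*((6 - 1/(-2)*(-1)) + (2/7 + 18/7)) = 22*((6 - 1*(-½)*(-1)) + 20/7) = 22*((6 + (½)*(-1)) + 20/7) = 22*((6 - ½) + 20/7) = 22*(11/2 + 20/7) = 22*(117/14) = 1287/7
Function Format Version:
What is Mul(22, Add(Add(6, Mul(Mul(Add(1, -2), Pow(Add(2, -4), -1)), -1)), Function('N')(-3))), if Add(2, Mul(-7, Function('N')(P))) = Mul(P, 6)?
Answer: Rational(1287, 7) ≈ 183.86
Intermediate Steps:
Function('N')(P) = Add(Rational(2, 7), Mul(Rational(-6, 7), P)) (Function('N')(P) = Add(Rational(2, 7), Mul(Rational(-1, 7), Mul(P, 6))) = Add(Rational(2, 7), Mul(Rational(-1, 7), Mul(6, P))) = Add(Rational(2, 7), Mul(Rational(-6, 7), P)))
Mul(22, Add(Add(6, Mul(Mul(Add(1, -2), Pow(Add(2, -4), -1)), -1)), Function('N')(-3))) = Mul(22, Add(Add(6, Mul(Mul(Add(1, -2), Pow(Add(2, -4), -1)), -1)), Add(Rational(2, 7), Mul(Rational(-6, 7), -3)))) = Mul(22, Add(Add(6, Mul(Mul(-1, Pow(-2, -1)), -1)), Add(Rational(2, 7), Rational(18, 7)))) = Mul(22, Add(Add(6, Mul(Mul(-1, Rational(-1, 2)), -1)), Rational(20, 7))) = Mul(22, Add(Add(6, Mul(Rational(1, 2), -1)), Rational(20, 7))) = Mul(22, Add(Add(6, Rational(-1, 2)), Rational(20, 7))) = Mul(22, Add(Rational(11, 2), Rational(20, 7))) = Mul(22, Rational(117, 14)) = Rational(1287, 7)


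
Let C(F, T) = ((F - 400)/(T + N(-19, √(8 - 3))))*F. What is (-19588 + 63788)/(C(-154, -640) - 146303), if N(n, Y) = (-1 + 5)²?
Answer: -6895200/22844597 ≈ -0.30183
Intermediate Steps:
N(n, Y) = 16 (N(n, Y) = 4² = 16)
C(F, T) = F*(-400 + F)/(16 + T) (C(F, T) = ((F - 400)/(T + 16))*F = ((-400 + F)/(16 + T))*F = F*(-400 + F)/(16 + T))
(-19588 + 63788)/(C(-154, -640) - 146303) = (-19588 + 63788)/(-154*(-400 - 154)/(16 - 640) - 146303) = 44200/(-154*(-554)/(-624) - 146303) = 44200/(-154*(-1/624)*(-554) - 146303) = 44200/(-21329/156 - 146303) = 44200/(-22844597/156) = 44200*(-156/22844597) = -6895200/22844597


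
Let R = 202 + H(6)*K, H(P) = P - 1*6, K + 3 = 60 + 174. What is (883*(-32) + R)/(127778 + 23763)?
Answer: -2158/11657 ≈ -0.18512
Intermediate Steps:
K = 231 (K = -3 + (60 + 174) = -3 + 234 = 231)
H(P) = -6 + P (H(P) = P - 6 = -6 + P)
R = 202 (R = 202 + (-6 + 6)*231 = 202 + 0*231 = 202 + 0 = 202)
(883*(-32) + R)/(127778 + 23763) = (883*(-32) + 202)/(127778 + 23763) = (-28256 + 202)/151541 = -28054*1/151541 = -2158/11657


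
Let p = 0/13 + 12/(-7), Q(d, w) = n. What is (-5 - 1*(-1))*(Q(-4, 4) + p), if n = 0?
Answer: 48/7 ≈ 6.8571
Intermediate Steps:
Q(d, w) = 0
p = -12/7 (p = 0*(1/13) + 12*(-1/7) = 0 - 12/7 = -12/7 ≈ -1.7143)
(-5 - 1*(-1))*(Q(-4, 4) + p) = (-5 - 1*(-1))*(0 - 12/7) = (-5 + 1)*(-12/7) = -4*(-12/7) = 48/7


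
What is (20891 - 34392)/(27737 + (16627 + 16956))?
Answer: -13501/61320 ≈ -0.22017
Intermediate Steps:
(20891 - 34392)/(27737 + (16627 + 16956)) = -13501/(27737 + 33583) = -13501/61320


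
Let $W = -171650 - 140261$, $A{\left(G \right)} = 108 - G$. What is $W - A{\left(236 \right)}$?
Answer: $-311783$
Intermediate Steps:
$W = -311911$ ($W = -171650 - 140261 = -311911$)
$W - A{\left(236 \right)} = -311911 - \left(108 - 236\right) = -311911 - -128 = -311911 + 128 = -311783$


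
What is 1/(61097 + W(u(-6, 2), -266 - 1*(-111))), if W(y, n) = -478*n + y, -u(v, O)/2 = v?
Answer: 1/135199 ≈ 7.3965e-6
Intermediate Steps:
u(v, O) = -2*v
W(y, n) = y - 478*n
1/(61097 + W(u(-6, 2), -266 - 1*(-111))) = 1/(61097 + (-2*(-6) - 478*(-266 - 1*(-111)))) = 1/(61097 + (12 - 478*(-266 + 111))) = 1/(61097 + (12 - 478*(-155))) = 1/(61097 + (12 + 74090)) = 1/(61097 + 74102) = 1/135199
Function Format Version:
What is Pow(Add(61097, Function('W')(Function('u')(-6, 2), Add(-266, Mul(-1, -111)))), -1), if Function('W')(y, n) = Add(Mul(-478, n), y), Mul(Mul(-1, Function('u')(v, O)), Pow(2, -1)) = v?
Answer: Rational(1, 135199) ≈ 7.3965e-6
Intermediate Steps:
Function('u')(v, O) = Mul(-2, v)
Function('W')(y, n) = Add(y, Mul(-478, n))
Pow(Add(61097, Function('W')(Function('u')(-6, 2), Add(-266, Mul(-1, -111)))), -1) = Pow(Add(61097, Add(Mul(-2, -6), Mul(-478, Add(-266, Mul(-1, -111))))), -1) = Pow(Add(61097, Add(12, Mul(-478, Add(-266, 111)))), -1) = Pow(Add(61097, Add(12, Mul(-478, -155))), -1) = Pow(Add(61097, Add(12, 74090)), -1) = Pow(Add(61097, 74102), -1) = Pow(135199, -1) = Rational(1, 135199)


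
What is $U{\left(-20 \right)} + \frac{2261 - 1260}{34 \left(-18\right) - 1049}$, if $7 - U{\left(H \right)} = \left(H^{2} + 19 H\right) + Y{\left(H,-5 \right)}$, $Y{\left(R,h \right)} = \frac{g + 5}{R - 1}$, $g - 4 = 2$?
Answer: $- \frac{41473}{3171} \approx -13.079$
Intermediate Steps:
$g = 6$ ($g = 4 + 2 = 6$)
$Y{\left(R,h \right)} = \frac{11}{-1 + R}$ ($Y{\left(R,h \right)} = \frac{6 + 5}{R - 1} = \frac{11}{-1 + R}$)
$U{\left(H \right)} = 7 - H^{2} - 19 H - \frac{11}{-1 + H}$ ($U{\left(H \right)} = 7 - \left(\left(H^{2} + 19 H\right) + \frac{11}{-1 + H}\right) = 7 - \left(H^{2} + \frac{11}{-1 + H} + 19 H\right) = 7 - H^{2} - 19 H - \frac{11}{-1 + H}$)
$U{\left(-20 \right)} + \frac{2261 - 1260}{34 \left(-18\right) - 1049} = \frac{-11 + \left(-1 - 20\right) \left(7 - \left(-20\right)^{2} - -380\right)}{-1 - 20} + \frac{2261 - 1260}{34 \left(-18\right) - 1049} = \frac{-11 - 21 \left(7 - 400 + 380\right)}{-21} + \frac{1001}{-612 - 1049} = - \frac{-11 - 21 \left(7 - 400 + 380\right)}{21} + \frac{1001}{-1661} = - \frac{-11 - -273}{21} + 1001 \left(- \frac{1}{1661}\right) = - \frac{-11 + 273}{21} - \frac{91}{151} = \left(- \frac{1}{21}\right) 262 - \frac{91}{151} = - \frac{262}{21} - \frac{91}{151} = - \frac{41473}{3171}$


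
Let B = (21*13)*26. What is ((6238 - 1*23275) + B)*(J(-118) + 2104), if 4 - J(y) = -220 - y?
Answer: -21965190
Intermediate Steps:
B = 7098 (B = 273*26 = 7098)
J(y) = 224 + y (J(y) = 4 - (-220 - y) = 4 + (220 + y) = 224 + y)
((6238 - 1*23275) + B)*(J(-118) + 2104) = ((6238 - 1*23275) + 7098)*((224 - 118) + 2104) = ((6238 - 23275) + 7098)*(106 + 2104) = (-17037 + 7098)*2210 = -9939*2210 = -21965190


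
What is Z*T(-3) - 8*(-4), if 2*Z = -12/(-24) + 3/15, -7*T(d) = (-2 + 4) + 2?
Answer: 159/5 ≈ 31.800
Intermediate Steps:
T(d) = -4/7 (T(d) = -((-2 + 4) + 2)/7 = -(2 + 2)/7 = -⅐*4 = -4/7)
Z = 7/20 (Z = (-12/(-24) + 3/15)/2 = (-12*(-1/24) + 3*(1/15))/2 = (½ + ⅕)/2 = (½)*(7/10) = 7/20 ≈ 0.35000)
Z*T(-3) - 8*(-4) = (7/20)*(-4/7) - 8*(-4) = -⅕ + 32 = 159/5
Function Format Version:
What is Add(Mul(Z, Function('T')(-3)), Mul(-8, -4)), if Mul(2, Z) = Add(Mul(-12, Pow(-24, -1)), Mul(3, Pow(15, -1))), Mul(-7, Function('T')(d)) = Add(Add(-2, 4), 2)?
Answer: Rational(159, 5) ≈ 31.800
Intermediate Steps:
Function('T')(d) = Rational(-4, 7) (Function('T')(d) = Mul(Rational(-1, 7), Add(Add(-2, 4), 2)) = Mul(Rational(-1, 7), Add(2, 2)) = Mul(Rational(-1, 7), 4) = Rational(-4, 7))
Z = Rational(7, 20) (Z = Mul(Rational(1, 2), Add(Mul(-12, Pow(-24, -1)), Mul(3, Pow(15, -1)))) = Mul(Rational(1, 2), Add(Mul(-12, Rational(-1, 24)), Mul(3, Rational(1, 15)))) = Mul(Rational(1, 2), Add(Rational(1, 2), Rational(1, 5))) = Mul(Rational(1, 2), Rational(7, 10)) = Rational(7, 20) ≈ 0.35000)
Add(Mul(Z, Function('T')(-3)), Mul(-8, -4)) = Add(Mul(Rational(7, 20), Rational(-4, 7)), Mul(-8, -4)) = Add(Rational(-1, 5), 32) = Rational(159, 5)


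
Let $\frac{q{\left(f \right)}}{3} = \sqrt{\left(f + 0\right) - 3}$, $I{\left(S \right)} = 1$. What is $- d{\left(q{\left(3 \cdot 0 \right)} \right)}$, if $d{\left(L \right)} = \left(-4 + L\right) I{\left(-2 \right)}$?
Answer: $4 - 3 i \sqrt{3} \approx 4.0 - 5.1962 i$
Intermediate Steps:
$q{\left(f \right)} = 3 \sqrt{-3 + f}$ ($q{\left(f \right)} = 3 \sqrt{\left(f + 0\right) - 3} = 3 \sqrt{f - 3} = 3 \sqrt{-3 + f}$)
$d{\left(L \right)} = -4 + L$ ($d{\left(L \right)} = \left(-4 + L\right) 1 = -4 + L$)
$- d{\left(q{\left(3 \cdot 0 \right)} \right)} = - (-4 + 3 \sqrt{-3 + 3 \cdot 0}) = - (-4 + 3 \sqrt{-3 + 0}) = - (-4 + 3 \sqrt{-3}) = - (-4 + 3 i \sqrt{3}) = 4 - 3 i \sqrt{3}$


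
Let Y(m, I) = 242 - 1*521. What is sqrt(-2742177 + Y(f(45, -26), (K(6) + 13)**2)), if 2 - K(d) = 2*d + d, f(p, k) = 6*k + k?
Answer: 2*I*sqrt(685614) ≈ 1656.0*I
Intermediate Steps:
f(p, k) = 7*k
K(d) = 2 - 3*d (K(d) = 2 - (2*d + d) = 2 - 3*d)
Y(m, I) = -279 (Y(m, I) = 242 - 521 = -279)
sqrt(-2742177 + Y(f(45, -26), (K(6) + 13)**2)) = sqrt(-2742177 - 279) = sqrt(-2742456) = 2*I*sqrt(685614)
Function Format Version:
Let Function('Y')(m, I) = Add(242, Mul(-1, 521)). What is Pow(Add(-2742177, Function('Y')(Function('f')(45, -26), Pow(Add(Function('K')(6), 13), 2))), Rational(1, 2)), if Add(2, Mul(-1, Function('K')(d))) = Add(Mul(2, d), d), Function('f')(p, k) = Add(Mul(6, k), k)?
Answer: Mul(2, I, Pow(685614, Rational(1, 2))) ≈ Mul(1656.0, I)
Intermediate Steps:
Function('f')(p, k) = Mul(7, k)
Function('K')(d) = Add(2, Mul(-3, d)) (Function('K')(d) = Add(2, Mul(-1, Add(Mul(2, d), d))) = Add(2, Mul(-1, Mul(3, d))) = Add(2, Mul(-3, d)))
Function('Y')(m, I) = -279 (Function('Y')(m, I) = Add(242, -521) = -279)
Pow(Add(-2742177, Function('Y')(Function('f')(45, -26), Pow(Add(Function('K')(6), 13), 2))), Rational(1, 2)) = Pow(Add(-2742177, -279), Rational(1, 2)) = Pow(-2742456, Rational(1, 2)) = Mul(2, I, Pow(685614, Rational(1, 2)))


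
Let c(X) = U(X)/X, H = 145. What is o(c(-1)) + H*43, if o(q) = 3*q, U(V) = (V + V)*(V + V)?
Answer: 6223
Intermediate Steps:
U(V) = 4*V**2 (U(V) = (2*V)*(2*V) = 4*V**2)
c(X) = 4*X (c(X) = (4*X**2)/X = 4*X)
o(c(-1)) + H*43 = 3*(4*(-1)) + 145*43 = 3*(-4) + 6235 = -12 + 6235 = 6223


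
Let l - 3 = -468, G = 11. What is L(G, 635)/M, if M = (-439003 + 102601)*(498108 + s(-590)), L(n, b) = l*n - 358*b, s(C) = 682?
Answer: 46489/33558790716 ≈ 1.3853e-6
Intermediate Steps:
l = -465 (l = 3 - 468 = -465)
L(n, b) = -465*n - 358*b
M = -167793953580 (M = (-439003 + 102601)*(498108 + 682) = -336402*498790 = -167793953580)
L(G, 635)/M = (-465*11 - 358*635)/(-167793953580) = (-5115 - 227330)*(-1/167793953580) = -232445*(-1/167793953580) = 46489/33558790716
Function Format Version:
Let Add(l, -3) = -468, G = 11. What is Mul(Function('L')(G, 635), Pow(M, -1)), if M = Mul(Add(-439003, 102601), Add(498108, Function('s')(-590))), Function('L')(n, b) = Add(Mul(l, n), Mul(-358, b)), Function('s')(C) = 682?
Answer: Rational(46489, 33558790716) ≈ 1.3853e-6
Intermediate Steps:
l = -465 (l = Add(3, -468) = -465)
Function('L')(n, b) = Add(Mul(-465, n), Mul(-358, b))
M = -167793953580 (M = Mul(Add(-439003, 102601), Add(498108, 682)) = Mul(-336402, 498790) = -167793953580)
Mul(Function('L')(G, 635), Pow(M, -1)) = Mul(Add(Mul(-465, 11), Mul(-358, 635)), Pow(-167793953580, -1)) = Mul(Add(-5115, -227330), Rational(-1, 167793953580)) = Mul(-232445, Rational(-1, 167793953580)) = Rational(46489, 33558790716)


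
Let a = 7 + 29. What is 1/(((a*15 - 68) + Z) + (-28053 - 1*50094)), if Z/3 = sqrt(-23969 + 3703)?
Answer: -77675/6033588019 - 3*I*sqrt(20266)/6033588019 ≈ -1.2874e-5 - 7.0783e-8*I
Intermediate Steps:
a = 36
Z = 3*I*sqrt(20266) (Z = 3*sqrt(-23969 + 3703) = 3*sqrt(-20266) = 3*(I*sqrt(20266)) = 3*I*sqrt(20266) ≈ 427.08*I)
1/(((a*15 - 68) + Z) + (-28053 - 1*50094)) = 1/(((36*15 - 68) + 3*I*sqrt(20266)) + (-28053 - 1*50094)) = 1/(((540 - 68) + 3*I*sqrt(20266)) + (-28053 - 50094)) = 1/((472 + 3*I*sqrt(20266)) - 78147) = 1/(-77675 + 3*I*sqrt(20266))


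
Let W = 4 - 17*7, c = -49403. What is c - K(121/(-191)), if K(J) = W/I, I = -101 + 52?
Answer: -2420862/49 ≈ -49405.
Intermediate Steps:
I = -49
W = -115 (W = 4 - 1*119 = 4 - 119 = -115)
K(J) = 115/49 (K(J) = -115/(-49) = -115*(-1/49) = 115/49)
c - K(121/(-191)) = -49403 - 1*115/49 = -49403 - 115/49 = -2420862/49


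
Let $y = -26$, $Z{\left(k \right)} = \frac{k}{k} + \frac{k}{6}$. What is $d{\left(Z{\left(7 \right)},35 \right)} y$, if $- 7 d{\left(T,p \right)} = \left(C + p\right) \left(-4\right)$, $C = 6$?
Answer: $- \frac{4264}{7} \approx -609.14$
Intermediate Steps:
$Z{\left(k \right)} = 1 + \frac{k}{6}$ ($Z{\left(k \right)} = 1 + k \frac{1}{6} = 1 + \frac{k}{6}$)
$d{\left(T,p \right)} = \frac{24}{7} + \frac{4 p}{7}$ ($d{\left(T,p \right)} = - \frac{\left(6 + p\right) \left(-4\right)}{7} = - \frac{-24 - 4 p}{7} = \frac{24}{7} + \frac{4 p}{7}$)
$d{\left(Z{\left(7 \right)},35 \right)} y = \left(\frac{24}{7} + \frac{4}{7} \cdot 35\right) \left(-26\right) = \left(\frac{24}{7} + 20\right) \left(-26\right) = \frac{164}{7} \left(-26\right) = - \frac{4264}{7}$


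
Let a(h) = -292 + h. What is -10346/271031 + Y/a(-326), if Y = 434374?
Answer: -58867606711/83748579 ≈ -702.91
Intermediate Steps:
-10346/271031 + Y/a(-326) = -10346/271031 + 434374/(-292 - 326) = -10346*1/271031 + 434374/(-618) = -10346/271031 + 434374*(-1/618) = -10346/271031 - 217187/309 = -58867606711/83748579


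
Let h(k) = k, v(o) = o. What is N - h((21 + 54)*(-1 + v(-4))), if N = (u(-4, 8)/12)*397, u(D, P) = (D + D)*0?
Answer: 375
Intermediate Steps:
u(D, P) = 0 (u(D, P) = (2*D)*0 = 0)
N = 0 (N = (0/12)*397 = (0*(1/12))*397 = 0*397 = 0)
N - h((21 + 54)*(-1 + v(-4))) = 0 - (21 + 54)*(-1 - 4) = 0 - 75*(-5) = 0 - 1*(-375) = 0 + 375 = 375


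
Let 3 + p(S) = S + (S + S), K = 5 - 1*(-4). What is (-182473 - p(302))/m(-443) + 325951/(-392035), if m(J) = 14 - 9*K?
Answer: 71867971443/26266345 ≈ 2736.1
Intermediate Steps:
K = 9 (K = 5 + 4 = 9)
p(S) = -3 + 3*S (p(S) = -3 + (S + (S + S)) = -3 + (S + 2*S) = -3 + 3*S)
m(J) = -67 (m(J) = 14 - 9*9 = 14 - 81 = -67)
(-182473 - p(302))/m(-443) + 325951/(-392035) = (-182473 - (-3 + 3*302))/(-67) + 325951/(-392035) = (-182473 - (-3 + 906))*(-1/67) + 325951*(-1/392035) = (-182473 - 1*903)*(-1/67) - 325951/392035 = (-182473 - 903)*(-1/67) - 325951/392035 = -183376*(-1/67) - 325951/392035 = 183376/67 - 325951/392035 = 71867971443/26266345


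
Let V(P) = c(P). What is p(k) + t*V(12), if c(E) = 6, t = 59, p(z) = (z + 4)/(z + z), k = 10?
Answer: 3547/10 ≈ 354.70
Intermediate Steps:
p(z) = (4 + z)/(2*z) (p(z) = (4 + z)/((2*z)) = (4 + z)*(1/(2*z)) = (4 + z)/(2*z))
V(P) = 6
p(k) + t*V(12) = (1/2)*(4 + 10)/10 + 59*6 = (1/2)*(1/10)*14 + 354 = 7/10 + 354 = 3547/10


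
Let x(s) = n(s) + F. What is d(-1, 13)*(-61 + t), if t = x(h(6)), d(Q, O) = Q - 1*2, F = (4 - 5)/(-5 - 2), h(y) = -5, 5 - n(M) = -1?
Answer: 1152/7 ≈ 164.57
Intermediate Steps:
n(M) = 6 (n(M) = 5 - 1*(-1) = 5 + 1 = 6)
F = ⅐ (F = -1/(-7) = -1*(-⅐) = ⅐ ≈ 0.14286)
d(Q, O) = -2 + Q (d(Q, O) = Q - 2 = -2 + Q)
x(s) = 43/7 (x(s) = 6 + ⅐ = 43/7)
t = 43/7 ≈ 6.1429
d(-1, 13)*(-61 + t) = (-2 - 1)*(-61 + 43/7) = -3*(-384/7) = 1152/7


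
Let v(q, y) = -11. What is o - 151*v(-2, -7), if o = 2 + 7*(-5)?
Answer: 1628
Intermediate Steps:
o = -33 (o = 2 - 35 = -33)
o - 151*v(-2, -7) = -33 - 151*(-11) = -33 + 1661 = 1628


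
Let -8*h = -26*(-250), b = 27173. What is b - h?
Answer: 55971/2 ≈ 27986.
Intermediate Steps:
h = -1625/2 (h = -(-13)*(-250)/4 = -1/8*6500 = -1625/2 ≈ -812.50)
b - h = 27173 - 1*(-1625/2) = 27173 + 1625/2 = 55971/2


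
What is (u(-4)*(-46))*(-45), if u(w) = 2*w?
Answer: -16560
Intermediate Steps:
(u(-4)*(-46))*(-45) = ((2*(-4))*(-46))*(-45) = -8*(-46)*(-45) = 368*(-45) = -16560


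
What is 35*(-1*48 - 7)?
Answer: -1925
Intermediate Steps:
35*(-1*48 - 7) = 35*(-48 - 7) = 35*(-55) = -1925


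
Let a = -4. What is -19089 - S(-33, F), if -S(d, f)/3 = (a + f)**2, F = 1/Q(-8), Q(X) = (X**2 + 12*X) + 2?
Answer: -5712059/300 ≈ -19040.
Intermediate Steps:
Q(X) = 2 + X**2 + 12*X
F = -1/30 (F = 1/(2 + (-8)**2 + 12*(-8)) = 1/(2 + 64 - 96) = 1/(-30) = -1/30 ≈ -0.033333)
S(d, f) = -3*(-4 + f)**2
-19089 - S(-33, F) = -19089 - (-3)*(-4 - 1/30)**2 = -19089 - (-3)*(-121/30)**2 = -19089 - (-3)*14641/900 = -19089 - 1*(-14641/300) = -19089 + 14641/300 = -5712059/300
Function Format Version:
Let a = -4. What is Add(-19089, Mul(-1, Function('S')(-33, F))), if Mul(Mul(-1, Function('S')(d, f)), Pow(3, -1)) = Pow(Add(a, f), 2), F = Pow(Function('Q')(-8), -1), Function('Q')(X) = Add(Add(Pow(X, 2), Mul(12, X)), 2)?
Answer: Rational(-5712059, 300) ≈ -19040.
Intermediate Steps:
Function('Q')(X) = Add(2, Pow(X, 2), Mul(12, X))
F = Rational(-1, 30) (F = Pow(Add(2, Pow(-8, 2), Mul(12, -8)), -1) = Pow(Add(2, 64, -96), -1) = Pow(-30, -1) = Rational(-1, 30) ≈ -0.033333)
Function('S')(d, f) = Mul(-3, Pow(Add(-4, f), 2))
Add(-19089, Mul(-1, Function('S')(-33, F))) = Add(-19089, Mul(-1, Mul(-3, Pow(Add(-4, Rational(-1, 30)), 2)))) = Add(-19089, Mul(-1, Mul(-3, Pow(Rational(-121, 30), 2)))) = Add(-19089, Mul(-1, Mul(-3, Rational(14641, 900)))) = Add(-19089, Mul(-1, Rational(-14641, 300))) = Add(-19089, Rational(14641, 300)) = Rational(-5712059, 300)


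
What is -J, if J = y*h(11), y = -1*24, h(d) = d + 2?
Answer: 312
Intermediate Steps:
h(d) = 2 + d
y = -24
J = -312 (J = -24*(2 + 11) = -24*13 = -312)
-J = -1*(-312) = 312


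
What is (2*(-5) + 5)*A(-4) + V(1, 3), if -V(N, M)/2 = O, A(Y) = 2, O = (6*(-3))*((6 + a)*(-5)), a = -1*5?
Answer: -190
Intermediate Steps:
a = -5
O = 90 (O = (6*(-3))*((6 - 5)*(-5)) = -18*(-5) = 90)
V(N, M) = -180 (V(N, M) = -2*90 = -180)
(2*(-5) + 5)*A(-4) + V(1, 3) = (2*(-5) + 5)*2 - 180 = (-10 + 5)*2 - 180 = -5*2 - 180 = -10 - 180 = -190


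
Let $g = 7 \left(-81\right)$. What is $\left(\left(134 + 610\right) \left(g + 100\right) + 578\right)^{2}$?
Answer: $120318796900$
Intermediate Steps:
$g = -567$
$\left(\left(134 + 610\right) \left(g + 100\right) + 578\right)^{2} = \left(\left(134 + 610\right) \left(-567 + 100\right) + 578\right)^{2} = \left(744 \left(-467\right) + 578\right)^{2} = \left(-347448 + 578\right)^{2} = \left(-346870\right)^{2} = 120318796900$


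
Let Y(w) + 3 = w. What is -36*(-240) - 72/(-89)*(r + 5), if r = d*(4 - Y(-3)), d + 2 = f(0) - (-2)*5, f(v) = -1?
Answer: 774360/89 ≈ 8700.7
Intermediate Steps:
Y(w) = -3 + w
d = 7 (d = -2 + (-1 - (-2)*5) = -2 + (-1 - 1*(-10)) = -2 + (-1 + 10) = -2 + 9 = 7)
r = 70 (r = 7*(4 - (-3 - 3)) = 7*(4 - 1*(-6)) = 7*(4 + 6) = 7*10 = 70)
-36*(-240) - 72/(-89)*(r + 5) = -36*(-240) - 72/(-89)*(70 + 5) = 8640 - 72*(-1/89)*75 = 8640 - (-72)*75/89 = 8640 - 1*(-5400/89) = 8640 + 5400/89 = 774360/89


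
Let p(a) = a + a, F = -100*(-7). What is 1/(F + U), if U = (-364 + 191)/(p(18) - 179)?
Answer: 143/100273 ≈ 0.0014261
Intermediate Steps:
F = 700
p(a) = 2*a
U = 173/143 (U = (-364 + 191)/(2*18 - 179) = -173/(36 - 179) = -173/(-143) = -173*(-1/143) = 173/143 ≈ 1.2098)
1/(F + U) = 1/(700 + 173/143) = 1/(100273/143) = 143/100273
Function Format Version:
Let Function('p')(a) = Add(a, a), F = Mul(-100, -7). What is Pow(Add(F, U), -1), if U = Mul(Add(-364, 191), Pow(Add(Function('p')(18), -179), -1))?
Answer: Rational(143, 100273) ≈ 0.0014261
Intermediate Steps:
F = 700
Function('p')(a) = Mul(2, a)
U = Rational(173, 143) (U = Mul(Add(-364, 191), Pow(Add(Mul(2, 18), -179), -1)) = Mul(-173, Pow(Add(36, -179), -1)) = Mul(-173, Pow(-143, -1)) = Mul(-173, Rational(-1, 143)) = Rational(173, 143) ≈ 1.2098)
Pow(Add(F, U), -1) = Pow(Add(700, Rational(173, 143)), -1) = Pow(Rational(100273, 143), -1) = Rational(143, 100273)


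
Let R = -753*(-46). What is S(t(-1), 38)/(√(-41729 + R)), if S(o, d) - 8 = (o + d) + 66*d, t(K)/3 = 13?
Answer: -2593*I*√7091/7091 ≈ -30.793*I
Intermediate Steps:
t(K) = 39 (t(K) = 3*13 = 39)
S(o, d) = 8 + o + 67*d (S(o, d) = 8 + ((o + d) + 66*d) = 8 + ((d + o) + 66*d) = 8 + (o + 67*d) = 8 + o + 67*d)
R = 34638
S(t(-1), 38)/(√(-41729 + R)) = (8 + 39 + 67*38)/(√(-41729 + 34638)) = (8 + 39 + 2546)/(√(-7091)) = 2593/((I*√7091)) = 2593*(-I*√7091/7091) = -2593*I*√7091/7091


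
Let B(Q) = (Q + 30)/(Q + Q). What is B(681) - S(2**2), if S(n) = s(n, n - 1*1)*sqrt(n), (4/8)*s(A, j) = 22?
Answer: -39715/454 ≈ -87.478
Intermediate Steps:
s(A, j) = 44 (s(A, j) = 2*22 = 44)
S(n) = 44*sqrt(n)
B(Q) = (30 + Q)/(2*Q) (B(Q) = (30 + Q)/((2*Q)) = (30 + Q)*(1/(2*Q)) = (30 + Q)/(2*Q))
B(681) - S(2**2) = (1/2)*(30 + 681)/681 - 44*sqrt(2**2) = (1/2)*(1/681)*711 - 44*sqrt(4) = 237/454 - 44*2 = 237/454 - 1*88 = 237/454 - 88 = -39715/454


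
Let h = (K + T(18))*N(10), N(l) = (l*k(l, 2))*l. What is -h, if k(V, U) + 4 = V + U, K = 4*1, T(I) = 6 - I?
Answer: 6400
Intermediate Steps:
K = 4
k(V, U) = -4 + U + V (k(V, U) = -4 + (V + U) = -4 + (U + V) = -4 + U + V)
N(l) = l²*(-2 + l) (N(l) = (l*(-4 + 2 + l))*l = (l*(-2 + l))*l = l²*(-2 + l))
h = -6400 (h = (4 + (6 - 1*18))*(10²*(-2 + 10)) = (4 + (6 - 18))*(100*8) = (4 - 12)*800 = -8*800 = -6400)
-h = -1*(-6400) = 6400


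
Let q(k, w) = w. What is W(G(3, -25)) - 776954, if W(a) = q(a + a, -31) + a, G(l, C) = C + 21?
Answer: -776989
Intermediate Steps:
G(l, C) = 21 + C
W(a) = -31 + a
W(G(3, -25)) - 776954 = (-31 + (21 - 25)) - 776954 = (-31 - 4) - 776954 = -35 - 776954 = -776989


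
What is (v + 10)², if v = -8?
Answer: 4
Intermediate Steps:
(v + 10)² = (-8 + 10)² = 2² = 4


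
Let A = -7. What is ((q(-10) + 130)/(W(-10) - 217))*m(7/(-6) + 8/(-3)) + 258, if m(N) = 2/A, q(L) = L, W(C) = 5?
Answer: 95778/371 ≈ 258.16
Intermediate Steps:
m(N) = -2/7 (m(N) = 2/(-7) = 2*(-1/7) = -2/7)
((q(-10) + 130)/(W(-10) - 217))*m(7/(-6) + 8/(-3)) + 258 = ((-10 + 130)/(5 - 217))*(-2/7) + 258 = (120/(-212))*(-2/7) + 258 = (120*(-1/212))*(-2/7) + 258 = -30/53*(-2/7) + 258 = 60/371 + 258 = 95778/371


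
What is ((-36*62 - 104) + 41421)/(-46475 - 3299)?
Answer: -39085/49774 ≈ -0.78525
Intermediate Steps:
((-36*62 - 104) + 41421)/(-46475 - 3299) = ((-2232 - 104) + 41421)/(-49774) = (-2336 + 41421)*(-1/49774) = 39085*(-1/49774) = -39085/49774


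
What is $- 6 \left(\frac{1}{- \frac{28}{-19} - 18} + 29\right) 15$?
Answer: $- \frac{408915}{157} \approx -2604.6$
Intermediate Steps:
$- 6 \left(\frac{1}{- \frac{28}{-19} - 18} + 29\right) 15 = - 6 \left(\frac{1}{\left(-28\right) \left(- \frac{1}{19}\right) - 18} + 29\right) 15 = - 6 \left(\frac{1}{\frac{28}{19} - 18} + 29\right) 15 = - 6 \left(\frac{1}{- \frac{314}{19}} + 29\right) 15 = - 6 \left(- \frac{19}{314} + 29\right) 15 = - 6 \cdot \frac{9087}{314} \cdot 15 = \left(-6\right) \frac{136305}{314} = - \frac{408915}{157}$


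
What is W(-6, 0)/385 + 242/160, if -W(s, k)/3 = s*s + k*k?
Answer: 7589/6160 ≈ 1.2320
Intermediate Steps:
W(s, k) = -3*k² - 3*s² (W(s, k) = -3*(s*s + k*k) = -3*(s² + k²) = -3*(k² + s²) = -3*k² - 3*s²)
W(-6, 0)/385 + 242/160 = (-3*0² - 3*(-6)²)/385 + 242/160 = (-3*0 - 3*36)*(1/385) + 242*(1/160) = (0 - 108)*(1/385) + 121/80 = -108*1/385 + 121/80 = -108/385 + 121/80 = 7589/6160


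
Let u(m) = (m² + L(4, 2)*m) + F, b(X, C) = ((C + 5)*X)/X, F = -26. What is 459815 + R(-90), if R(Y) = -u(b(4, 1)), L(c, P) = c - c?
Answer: 459805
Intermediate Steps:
b(X, C) = 5 + C (b(X, C) = ((5 + C)*X)/X = (X*(5 + C))/X = 5 + C)
L(c, P) = 0
u(m) = -26 + m² (u(m) = (m² + 0*m) - 26 = (m² + 0) - 26 = m² - 26 = -26 + m²)
R(Y) = -10 (R(Y) = -(-26 + (5 + 1)²) = -(-26 + 6²) = -(-26 + 36) = -1*10 = -10)
459815 + R(-90) = 459815 - 10 = 459805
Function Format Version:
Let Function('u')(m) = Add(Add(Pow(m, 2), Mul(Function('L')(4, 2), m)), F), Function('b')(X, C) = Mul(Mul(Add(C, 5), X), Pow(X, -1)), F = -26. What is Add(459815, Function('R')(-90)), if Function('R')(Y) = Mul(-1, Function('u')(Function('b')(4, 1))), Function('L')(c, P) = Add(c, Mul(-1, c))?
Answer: 459805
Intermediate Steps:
Function('b')(X, C) = Add(5, C) (Function('b')(X, C) = Mul(Mul(Add(5, C), X), Pow(X, -1)) = Mul(Mul(X, Add(5, C)), Pow(X, -1)) = Add(5, C))
Function('L')(c, P) = 0
Function('u')(m) = Add(-26, Pow(m, 2)) (Function('u')(m) = Add(Add(Pow(m, 2), Mul(0, m)), -26) = Add(Add(Pow(m, 2), 0), -26) = Add(Pow(m, 2), -26) = Add(-26, Pow(m, 2)))
Function('R')(Y) = -10 (Function('R')(Y) = Mul(-1, Add(-26, Pow(Add(5, 1), 2))) = Mul(-1, Add(-26, Pow(6, 2))) = Mul(-1, Add(-26, 36)) = Mul(-1, 10) = -10)
Add(459815, Function('R')(-90)) = Add(459815, -10) = 459805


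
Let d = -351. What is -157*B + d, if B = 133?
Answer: -21232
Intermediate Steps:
-157*B + d = -157*133 - 351 = -20881 - 351 = -21232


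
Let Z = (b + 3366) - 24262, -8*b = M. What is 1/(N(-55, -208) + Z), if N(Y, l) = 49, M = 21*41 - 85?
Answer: -1/20944 ≈ -4.7746e-5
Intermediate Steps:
M = 776 (M = 861 - 85 = 776)
b = -97 (b = -⅛*776 = -97)
Z = -20993 (Z = (-97 + 3366) - 24262 = 3269 - 24262 = -20993)
1/(N(-55, -208) + Z) = 1/(49 - 20993) = 1/(-20944) = -1/20944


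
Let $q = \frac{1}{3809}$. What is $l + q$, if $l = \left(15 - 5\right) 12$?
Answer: $\frac{457081}{3809} \approx 120.0$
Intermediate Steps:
$q = \frac{1}{3809} \approx 0.00026254$
$l = 120$ ($l = 10 \cdot 12 = 120$)
$l + q = 120 + \frac{1}{3809} = \frac{457081}{3809}$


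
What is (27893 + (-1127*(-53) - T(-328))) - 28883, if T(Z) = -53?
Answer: 58794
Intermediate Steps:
(27893 + (-1127*(-53) - T(-328))) - 28883 = (27893 + (-1127*(-53) - 1*(-53))) - 28883 = (27893 + (59731 + 53)) - 28883 = (27893 + 59784) - 28883 = 87677 - 28883 = 58794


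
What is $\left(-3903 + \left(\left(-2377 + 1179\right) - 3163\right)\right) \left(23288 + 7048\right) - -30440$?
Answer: $-250666264$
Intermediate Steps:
$\left(-3903 + \left(\left(-2377 + 1179\right) - 3163\right)\right) \left(23288 + 7048\right) - -30440 = \left(-3903 - 4361\right) 30336 + 30440 = \left(-8264\right) 30336 + 30440 = -250696704 + 30440 = -250666264$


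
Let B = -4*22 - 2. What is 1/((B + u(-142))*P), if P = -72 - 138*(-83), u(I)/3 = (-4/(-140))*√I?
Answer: -875/896447946 - 5*I*√142/5378687676 ≈ -9.7608e-7 - 1.1077e-8*I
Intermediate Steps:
B = -90 (B = -88 - 2 = -90)
u(I) = 3*√I/35 (u(I) = 3*((-4/(-140))*√I) = 3*((-4*(-1/140))*√I) = 3*(√I/35) = 3*√I/35)
P = 11382 (P = -72 + 11454 = 11382)
1/((B + u(-142))*P) = 1/(-90 + 3*√(-142)/35*11382) = (1/11382)/(-90 + 3*(I*√142)/35) = (1/11382)/(-90 + 3*I*√142/35) = 1/(11382*(-90 + 3*I*√142/35))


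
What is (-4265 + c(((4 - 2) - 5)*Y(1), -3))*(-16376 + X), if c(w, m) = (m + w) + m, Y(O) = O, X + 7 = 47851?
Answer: -134494232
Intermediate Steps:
X = 47844 (X = -7 + 47851 = 47844)
c(w, m) = w + 2*m
(-4265 + c(((4 - 2) - 5)*Y(1), -3))*(-16376 + X) = (-4265 + (((4 - 2) - 5)*1 + 2*(-3)))*(-16376 + 47844) = (-4265 + ((2 - 5)*1 - 6))*31468 = (-4265 + (-3*1 - 6))*31468 = (-4265 + (-3 - 6))*31468 = (-4265 - 9)*31468 = -4274*31468 = -134494232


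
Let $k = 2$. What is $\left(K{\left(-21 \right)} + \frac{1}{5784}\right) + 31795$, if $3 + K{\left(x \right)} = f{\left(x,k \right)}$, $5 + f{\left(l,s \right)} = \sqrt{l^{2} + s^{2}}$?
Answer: $\frac{183856009}{5784} + \sqrt{445} \approx 31808.0$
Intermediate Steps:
$f{\left(l,s \right)} = -5 + \sqrt{l^{2} + s^{2}}$
$K{\left(x \right)} = -8 + \sqrt{4 + x^{2}}$ ($K{\left(x \right)} = -3 + \left(-5 + \sqrt{x^{2} + 2^{2}}\right) = -3 + \left(-5 + \sqrt{x^{2} + 4}\right) = -3 + \left(-5 + \sqrt{4 + x^{2}}\right) = -8 + \sqrt{4 + x^{2}}$)
$\left(K{\left(-21 \right)} + \frac{1}{5784}\right) + 31795 = \left(\left(-8 + \sqrt{4 + \left(-21\right)^{2}}\right) + \frac{1}{5784}\right) + 31795 = \left(\left(-8 + \sqrt{4 + 441}\right) + \frac{1}{5784}\right) + 31795 = \left(\left(-8 + \sqrt{445}\right) + \frac{1}{5784}\right) + 31795 = \left(- \frac{46271}{5784} + \sqrt{445}\right) + 31795 = \frac{183856009}{5784} + \sqrt{445}$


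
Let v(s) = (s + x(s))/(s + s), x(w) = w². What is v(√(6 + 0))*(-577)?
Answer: -577/2 - 577*√6/2 ≈ -995.18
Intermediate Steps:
v(s) = (s + s²)/(2*s) (v(s) = (s + s²)/(s + s) = (s + s²)/((2*s)) = (s + s²)*(1/(2*s)) = (s + s²)/(2*s))
v(√(6 + 0))*(-577) = (½ + √(6 + 0)/2)*(-577) = (½ + √6/2)*(-577) = -577/2 - 577*√6/2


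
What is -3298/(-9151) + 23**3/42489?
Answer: 251468939/388816839 ≈ 0.64675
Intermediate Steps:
-3298/(-9151) + 23**3/42489 = -3298*(-1/9151) + 12167*(1/42489) = 3298/9151 + 12167/42489 = 251468939/388816839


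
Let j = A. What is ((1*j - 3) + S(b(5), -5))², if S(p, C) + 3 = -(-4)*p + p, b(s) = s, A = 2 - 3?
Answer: 324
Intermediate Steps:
A = -1
j = -1
S(p, C) = -3 + 5*p (S(p, C) = -3 + (-(-4)*p + p) = -3 + (4*p + p) = -3 + 5*p)
((1*j - 3) + S(b(5), -5))² = ((1*(-1) - 3) + (-3 + 5*5))² = ((-1 - 3) + (-3 + 25))² = (-4 + 22)² = 18² = 324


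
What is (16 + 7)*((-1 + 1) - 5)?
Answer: -115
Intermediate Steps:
(16 + 7)*((-1 + 1) - 5) = 23*(0 - 5) = 23*(-5) = -115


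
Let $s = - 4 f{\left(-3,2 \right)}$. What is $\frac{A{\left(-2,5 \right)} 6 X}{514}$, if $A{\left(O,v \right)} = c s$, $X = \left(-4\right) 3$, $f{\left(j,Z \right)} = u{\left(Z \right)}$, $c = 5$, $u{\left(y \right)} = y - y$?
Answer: $0$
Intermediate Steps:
$u{\left(y \right)} = 0$
$f{\left(j,Z \right)} = 0$
$s = 0$ ($s = \left(-4\right) 0 = 0$)
$X = -12$
$A{\left(O,v \right)} = 0$ ($A{\left(O,v \right)} = 5 \cdot 0 = 0$)
$\frac{A{\left(-2,5 \right)} 6 X}{514} = \frac{0 \cdot 6 \left(-12\right)}{514} = 0 \left(-12\right) \frac{1}{514} = 0 \cdot \frac{1}{514} = 0$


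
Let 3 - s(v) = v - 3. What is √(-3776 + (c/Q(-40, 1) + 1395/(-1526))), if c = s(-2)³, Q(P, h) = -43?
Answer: I*√16313610211570/65618 ≈ 61.553*I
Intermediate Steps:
s(v) = 6 - v (s(v) = 3 - (v - 3) = 3 - (-3 + v) = 3 + (3 - v) = 6 - v)
c = 512 (c = (6 - 1*(-2))³ = (6 + 2)³ = 8³ = 512)
√(-3776 + (c/Q(-40, 1) + 1395/(-1526))) = √(-3776 + (512/(-43) + 1395/(-1526))) = √(-3776 + (512*(-1/43) + 1395*(-1/1526))) = √(-3776 + (-512/43 - 1395/1526)) = √(-3776 - 841297/65618) = √(-248614865/65618) = I*√16313610211570/65618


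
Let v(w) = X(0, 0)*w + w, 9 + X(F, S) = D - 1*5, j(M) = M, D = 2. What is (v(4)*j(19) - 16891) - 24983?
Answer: -42710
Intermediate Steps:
X(F, S) = -12 (X(F, S) = -9 + (2 - 1*5) = -9 + (2 - 5) = -9 - 3 = -12)
v(w) = -11*w (v(w) = -12*w + w = -11*w)
(v(4)*j(19) - 16891) - 24983 = (-11*4*19 - 16891) - 24983 = (-44*19 - 16891) - 24983 = (-836 - 16891) - 24983 = -17727 - 24983 = -42710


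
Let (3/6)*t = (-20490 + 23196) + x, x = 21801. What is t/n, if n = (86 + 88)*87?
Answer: 2723/841 ≈ 3.2378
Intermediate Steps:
t = 49014 (t = 2*((-20490 + 23196) + 21801) = 2*(2706 + 21801) = 2*24507 = 49014)
n = 15138 (n = 174*87 = 15138)
t/n = 49014/15138 = 49014*(1/15138) = 2723/841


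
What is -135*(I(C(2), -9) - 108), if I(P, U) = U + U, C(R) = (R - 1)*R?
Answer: 17010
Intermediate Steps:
C(R) = R*(-1 + R) (C(R) = (-1 + R)*R = R*(-1 + R))
I(P, U) = 2*U
-135*(I(C(2), -9) - 108) = -135*(2*(-9) - 108) = -135*(-18 - 108) = -135*(-126) = 17010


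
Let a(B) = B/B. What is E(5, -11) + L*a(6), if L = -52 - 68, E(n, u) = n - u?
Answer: -104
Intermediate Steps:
a(B) = 1
L = -120
E(5, -11) + L*a(6) = (5 - 1*(-11)) - 120*1 = (5 + 11) - 120 = 16 - 120 = -104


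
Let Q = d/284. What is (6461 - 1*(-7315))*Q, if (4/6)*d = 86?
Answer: 444276/71 ≈ 6257.4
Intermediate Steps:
d = 129 (d = (3/2)*86 = 129)
Q = 129/284 ≈ 0.45423
(6461 - 1*(-7315))*Q = (6461 - 1*(-7315))*(129/284) = (6461 + 7315)*(129/284) = 13776*(129/284) = 444276/71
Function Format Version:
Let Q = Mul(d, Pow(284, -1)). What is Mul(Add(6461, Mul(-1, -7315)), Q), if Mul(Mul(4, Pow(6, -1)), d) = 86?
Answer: Rational(444276, 71) ≈ 6257.4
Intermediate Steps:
d = 129 (d = Mul(Rational(3, 2), 86) = 129)
Q = Rational(129, 284) (Q = Mul(129, Pow(284, -1)) = Mul(129, Rational(1, 284)) = Rational(129, 284) ≈ 0.45423)
Mul(Add(6461, Mul(-1, -7315)), Q) = Mul(Add(6461, Mul(-1, -7315)), Rational(129, 284)) = Mul(Add(6461, 7315), Rational(129, 284)) = Mul(13776, Rational(129, 284)) = Rational(444276, 71)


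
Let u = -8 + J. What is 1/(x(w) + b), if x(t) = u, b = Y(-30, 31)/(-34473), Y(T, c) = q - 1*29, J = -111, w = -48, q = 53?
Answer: -11491/1367437 ≈ -0.0084033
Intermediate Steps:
Y(T, c) = 24 (Y(T, c) = 53 - 1*29 = 53 - 29 = 24)
u = -119 (u = -8 - 111 = -119)
b = -8/11491 (b = 24/(-34473) = 24*(-1/34473) = -8/11491 ≈ -0.00069620)
x(t) = -119
1/(x(w) + b) = 1/(-119 - 8/11491) = 1/(-1367437/11491) = -11491/1367437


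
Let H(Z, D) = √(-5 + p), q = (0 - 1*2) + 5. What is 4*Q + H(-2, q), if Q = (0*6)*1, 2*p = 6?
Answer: I*√2 ≈ 1.4142*I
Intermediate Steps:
p = 3 (p = (½)*6 = 3)
Q = 0 (Q = 0*1 = 0)
q = 3 (q = (0 - 2) + 5 = -2 + 5 = 3)
H(Z, D) = I*√2 (H(Z, D) = √(-5 + 3) = √(-2) = I*√2)
4*Q + H(-2, q) = 4*0 + I*√2 = 0 + I*√2 = I*√2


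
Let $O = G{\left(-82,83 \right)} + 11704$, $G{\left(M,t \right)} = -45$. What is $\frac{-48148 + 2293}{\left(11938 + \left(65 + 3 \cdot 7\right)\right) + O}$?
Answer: $- \frac{45855}{23683} \approx -1.9362$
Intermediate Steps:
$O = 11659$ ($O = -45 + 11704 = 11659$)
$\frac{-48148 + 2293}{\left(11938 + \left(65 + 3 \cdot 7\right)\right) + O} = \frac{-48148 + 2293}{\left(11938 + \left(65 + 3 \cdot 7\right)\right) + 11659} = - \frac{45855}{\left(11938 + \left(65 + 21\right)\right) + 11659} = - \frac{45855}{\left(11938 + 86\right) + 11659} = - \frac{45855}{12024 + 11659} = - \frac{45855}{23683}$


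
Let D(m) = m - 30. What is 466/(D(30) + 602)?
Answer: 233/301 ≈ 0.77409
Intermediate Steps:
D(m) = -30 + m
466/(D(30) + 602) = 466/((-30 + 30) + 602) = 466/(0 + 602) = 466/602 = (1/602)*466 = 233/301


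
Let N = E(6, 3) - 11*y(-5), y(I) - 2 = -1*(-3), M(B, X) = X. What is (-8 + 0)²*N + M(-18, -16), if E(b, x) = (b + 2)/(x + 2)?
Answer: -17168/5 ≈ -3433.6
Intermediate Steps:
E(b, x) = (2 + b)/(2 + x)
y(I) = 5 (y(I) = 2 - 1*(-3) = 2 + 3 = 5)
N = -267/5 (N = (2 + 6)/(2 + 3) - 11*5 = 8/5 - 55 = -267/5 ≈ -53.400)
(-8 + 0)²*N + M(-18, -16) = (-8 + 0)²*(-267/5) - 16 = (-8)²*(-267/5) - 16 = 64*(-267/5) - 16 = -17088/5 - 16 = -17168/5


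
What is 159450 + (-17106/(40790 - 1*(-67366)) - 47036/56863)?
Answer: 163437223251751/1025012438 ≈ 1.5945e+5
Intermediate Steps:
159450 + (-17106/(40790 - 1*(-67366)) - 47036/56863) = 159450 + (-17106/(40790 + 67366) - 47036*1/56863) = 159450 + (-17106/108156 - 47036/56863) = 159450 + (-17106*1/108156 - 47036/56863) = 159450 + (-2851/18026 - 47036/56863) = 159450 - 1009987349/1025012438 = 163437223251751/1025012438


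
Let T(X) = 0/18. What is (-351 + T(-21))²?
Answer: 123201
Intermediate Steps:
T(X) = 0 (T(X) = 0*(1/18) = 0)
(-351 + T(-21))² = (-351 + 0)² = (-351)² = 123201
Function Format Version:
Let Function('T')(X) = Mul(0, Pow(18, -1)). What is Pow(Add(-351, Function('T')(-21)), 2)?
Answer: 123201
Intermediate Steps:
Function('T')(X) = 0 (Function('T')(X) = Mul(0, Rational(1, 18)) = 0)
Pow(Add(-351, Function('T')(-21)), 2) = Pow(Add(-351, 0), 2) = Pow(-351, 2) = 123201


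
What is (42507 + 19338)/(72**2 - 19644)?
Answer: -4123/964 ≈ -4.2770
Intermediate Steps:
(42507 + 19338)/(72**2 - 19644) = 61845/(5184 - 19644) = 61845/(-14460) = 61845*(-1/14460) = -4123/964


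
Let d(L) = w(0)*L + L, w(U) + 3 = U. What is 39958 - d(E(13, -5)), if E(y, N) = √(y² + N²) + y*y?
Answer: 40296 + 2*√194 ≈ 40324.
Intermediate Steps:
w(U) = -3 + U
E(y, N) = y² + √(N² + y²) (E(y, N) = √(N² + y²) + y² = y² + √(N² + y²))
d(L) = -2*L (d(L) = (-3 + 0)*L + L = -3*L + L = -2*L)
39958 - d(E(13, -5)) = 39958 - (-2)*(13² + √((-5)² + 13²)) = 39958 - (-2)*(169 + √(25 + 169)) = 39958 - (-2)*(169 + √194) = 39958 - (-338 - 2*√194) = 39958 + (338 + 2*√194) = 40296 + 2*√194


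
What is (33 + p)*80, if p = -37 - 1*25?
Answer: -2320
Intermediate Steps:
p = -62 (p = -37 - 25 = -62)
(33 + p)*80 = (33 - 62)*80 = -29*80 = -2320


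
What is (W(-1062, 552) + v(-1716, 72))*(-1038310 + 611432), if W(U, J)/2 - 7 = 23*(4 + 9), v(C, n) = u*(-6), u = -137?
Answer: -612143052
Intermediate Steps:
v(C, n) = 822 (v(C, n) = -137*(-6) = 822)
W(U, J) = 612 (W(U, J) = 14 + 2*(23*(4 + 9)) = 14 + 2*(23*13) = 14 + 2*299 = 14 + 598 = 612)
(W(-1062, 552) + v(-1716, 72))*(-1038310 + 611432) = (612 + 822)*(-1038310 + 611432) = 1434*(-426878) = -612143052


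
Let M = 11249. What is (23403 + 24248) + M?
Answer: 58900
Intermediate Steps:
(23403 + 24248) + M = (23403 + 24248) + 11249 = 47651 + 11249 = 58900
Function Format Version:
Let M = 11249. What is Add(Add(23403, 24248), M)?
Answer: 58900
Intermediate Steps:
Add(Add(23403, 24248), M) = Add(Add(23403, 24248), 11249) = Add(47651, 11249) = 58900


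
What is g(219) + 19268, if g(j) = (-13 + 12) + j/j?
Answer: 19268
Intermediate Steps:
g(j) = 0 (g(j) = -1 + 1 = 0)
g(219) + 19268 = 0 + 19268 = 19268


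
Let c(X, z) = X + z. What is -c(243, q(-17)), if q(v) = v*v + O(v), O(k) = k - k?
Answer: -532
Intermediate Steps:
O(k) = 0
q(v) = v**2 (q(v) = v*v + 0 = v**2 + 0 = v**2)
-c(243, q(-17)) = -(243 + (-17)**2) = -(243 + 289) = -1*532 = -532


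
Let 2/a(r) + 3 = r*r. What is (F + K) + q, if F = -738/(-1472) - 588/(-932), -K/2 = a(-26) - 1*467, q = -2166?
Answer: -142056884583/115411424 ≈ -1230.9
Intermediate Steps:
a(r) = 2/(-3 + r²) (a(r) = 2/(-3 + r*r) = 2/(-3 + r²))
K = 628578/673 (K = -2*(2/(-3 + (-26)²) - 1*467) = -2*(2/(-3 + 676) - 467) = -2*(2/673 - 467) = -2*(-314289/673) = 628578/673 ≈ 933.99)
F = 194169/171488 (F = -738*(-1/1472) - 588*(-1/932) = 369/736 + 147/233 = 194169/171488 ≈ 1.1323)
(F + K) + q = (194169/171488 + 628578/673) - 2166 = 107924259801/115411424 - 2166 = -142056884583/115411424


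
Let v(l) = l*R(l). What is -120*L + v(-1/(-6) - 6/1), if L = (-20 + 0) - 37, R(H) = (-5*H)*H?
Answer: 1691815/216 ≈ 7832.5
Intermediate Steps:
R(H) = -5*H²
L = -57 (L = -20 - 37 = -57)
v(l) = -5*l³ (v(l) = l*(-5*l²) = -5*l³)
-120*L + v(-1/(-6) - 6/1) = -120*(-57) - 5*(-1/(-6) - 6/1)³ = 6840 - 5*(-1*(-⅙) - 6*1)³ = 6840 - 5*(⅙ - 6)³ = 6840 - 5*(-35/6)³ = 6840 - 5*(-42875/216) = 6840 + 214375/216 = 1691815/216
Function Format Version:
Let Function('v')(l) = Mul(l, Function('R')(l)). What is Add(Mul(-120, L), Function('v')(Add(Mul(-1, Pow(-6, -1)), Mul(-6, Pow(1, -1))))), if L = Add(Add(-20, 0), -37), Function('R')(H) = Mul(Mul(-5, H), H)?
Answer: Rational(1691815, 216) ≈ 7832.5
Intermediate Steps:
Function('R')(H) = Mul(-5, Pow(H, 2))
L = -57 (L = Add(-20, -37) = -57)
Function('v')(l) = Mul(-5, Pow(l, 3)) (Function('v')(l) = Mul(l, Mul(-5, Pow(l, 2))) = Mul(-5, Pow(l, 3)))
Add(Mul(-120, L), Function('v')(Add(Mul(-1, Pow(-6, -1)), Mul(-6, Pow(1, -1))))) = Add(Mul(-120, -57), Mul(-5, Pow(Add(Mul(-1, Pow(-6, -1)), Mul(-6, Pow(1, -1))), 3))) = Add(6840, Mul(-5, Pow(Add(Mul(-1, Rational(-1, 6)), Mul(-6, 1)), 3))) = Add(6840, Mul(-5, Pow(Add(Rational(1, 6), -6), 3))) = Add(6840, Mul(-5, Pow(Rational(-35, 6), 3))) = Add(6840, Mul(-5, Rational(-42875, 216))) = Add(6840, Rational(214375, 216)) = Rational(1691815, 216)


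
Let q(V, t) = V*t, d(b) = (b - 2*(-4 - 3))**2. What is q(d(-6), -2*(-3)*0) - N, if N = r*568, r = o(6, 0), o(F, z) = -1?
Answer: 568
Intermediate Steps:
r = -1
d(b) = (14 + b)**2 (d(b) = (b - 2*(-7))**2 = (b + 14)**2 = (14 + b)**2)
N = -568 (N = -1*568 = -568)
q(d(-6), -2*(-3)*0) - N = (14 - 6)**2*(-2*(-3)*0) - 1*(-568) = 8**2*(6*0) + 568 = 64*0 + 568 = 0 + 568 = 568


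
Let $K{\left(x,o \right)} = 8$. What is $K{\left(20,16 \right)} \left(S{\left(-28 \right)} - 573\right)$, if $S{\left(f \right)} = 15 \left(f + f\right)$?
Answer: $-11304$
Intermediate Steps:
$S{\left(f \right)} = 30 f$ ($S{\left(f \right)} = 15 \cdot 2 f = 30 f$)
$K{\left(20,16 \right)} \left(S{\left(-28 \right)} - 573\right) = 8 \left(30 \left(-28\right) - 573\right) = 8 \left(-840 - 573\right) = 8 \left(-1413\right) = -11304$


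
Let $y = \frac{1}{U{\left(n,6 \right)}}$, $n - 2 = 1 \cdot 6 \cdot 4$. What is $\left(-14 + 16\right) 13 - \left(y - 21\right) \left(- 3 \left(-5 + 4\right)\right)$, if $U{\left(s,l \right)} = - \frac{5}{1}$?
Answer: $\frac{448}{5} \approx 89.6$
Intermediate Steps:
$n = 26$ ($n = 2 + 1 \cdot 6 \cdot 4 = 2 + 6 \cdot 4 = 2 + 24 = 26$)
$U{\left(s,l \right)} = -5$ ($U{\left(s,l \right)} = \left(-5\right) 1 = -5$)
$y = - \frac{1}{5}$ ($y = \frac{1}{-5} = - \frac{1}{5} \approx -0.2$)
$\left(-14 + 16\right) 13 - \left(y - 21\right) \left(- 3 \left(-5 + 4\right)\right) = \left(-14 + 16\right) 13 - \left(- \frac{1}{5} - 21\right) \left(- 3 \left(-5 + 4\right)\right) = 2 \cdot 13 - - \frac{106 \left(\left(-3\right) \left(-1\right)\right)}{5} = 26 - \left(- \frac{106}{5}\right) 3 = 26 - - \frac{318}{5} = 26 + \frac{318}{5} = \frac{448}{5}$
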